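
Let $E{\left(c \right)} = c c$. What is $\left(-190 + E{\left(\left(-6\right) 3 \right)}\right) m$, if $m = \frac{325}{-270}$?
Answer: $- \frac{4355}{27} \approx -161.3$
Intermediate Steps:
$m = - \frac{65}{54}$ ($m = 325 \left(- \frac{1}{270}\right) = - \frac{65}{54} \approx -1.2037$)
$E{\left(c \right)} = c^{2}$
$\left(-190 + E{\left(\left(-6\right) 3 \right)}\right) m = \left(-190 + \left(\left(-6\right) 3\right)^{2}\right) \left(- \frac{65}{54}\right) = \left(-190 + \left(-18\right)^{2}\right) \left(- \frac{65}{54}\right) = \left(-190 + 324\right) \left(- \frac{65}{54}\right) = 134 \left(- \frac{65}{54}\right) = - \frac{4355}{27}$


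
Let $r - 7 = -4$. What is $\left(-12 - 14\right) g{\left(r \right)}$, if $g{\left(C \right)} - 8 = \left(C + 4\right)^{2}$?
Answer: $-1482$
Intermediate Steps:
$r = 3$ ($r = 7 - 4 = 3$)
$g{\left(C \right)} = 8 + \left(4 + C\right)^{2}$ ($g{\left(C \right)} = 8 + \left(C + 4\right)^{2} = 8 + \left(4 + C\right)^{2}$)
$\left(-12 - 14\right) g{\left(r \right)} = \left(-12 - 14\right) \left(8 + \left(4 + 3\right)^{2}\right) = - 26 \left(8 + 7^{2}\right) = - 26 \left(8 + 49\right) = \left(-26\right) 57 = -1482$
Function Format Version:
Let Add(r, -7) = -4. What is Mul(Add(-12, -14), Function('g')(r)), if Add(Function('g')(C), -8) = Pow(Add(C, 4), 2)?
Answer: -1482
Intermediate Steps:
r = 3 (r = Add(7, -4) = 3)
Function('g')(C) = Add(8, Pow(Add(4, C), 2)) (Function('g')(C) = Add(8, Pow(Add(C, 4), 2)) = Add(8, Pow(Add(4, C), 2)))
Mul(Add(-12, -14), Function('g')(r)) = Mul(Add(-12, -14), Add(8, Pow(Add(4, 3), 2))) = Mul(-26, Add(8, Pow(7, 2))) = Mul(-26, Add(8, 49)) = Mul(-26, 57) = -1482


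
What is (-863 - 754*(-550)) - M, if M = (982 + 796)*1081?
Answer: -1508181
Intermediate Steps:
M = 1922018 (M = 1778*1081 = 1922018)
(-863 - 754*(-550)) - M = (-863 - 754*(-550)) - 1*1922018 = (-863 + 414700) - 1922018 = 413837 - 1922018 = -1508181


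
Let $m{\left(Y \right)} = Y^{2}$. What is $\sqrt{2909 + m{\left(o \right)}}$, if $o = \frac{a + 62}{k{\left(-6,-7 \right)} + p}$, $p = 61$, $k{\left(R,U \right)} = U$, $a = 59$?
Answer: $\frac{\sqrt{8497285}}{54} \approx 53.982$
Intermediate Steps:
$o = \frac{121}{54}$ ($o = \frac{59 + 62}{-7 + 61} = \frac{121}{54} \approx 2.2407$)
$\sqrt{2909 + m{\left(o \right)}} = \sqrt{2909 + \left(\frac{121}{54}\right)^{2}} = \sqrt{2909 + \frac{14641}{2916}} = \sqrt{\frac{8497285}{2916}} = \frac{\sqrt{8497285}}{54}$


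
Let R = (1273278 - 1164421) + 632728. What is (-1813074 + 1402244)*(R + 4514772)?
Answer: -2159469146310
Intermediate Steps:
R = 741585 (R = 108857 + 632728 = 741585)
(-1813074 + 1402244)*(R + 4514772) = (-1813074 + 1402244)*(741585 + 4514772) = -410830*5256357 = -2159469146310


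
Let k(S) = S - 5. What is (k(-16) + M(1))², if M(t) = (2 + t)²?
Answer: 144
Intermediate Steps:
k(S) = -5 + S
(k(-16) + M(1))² = ((-5 - 16) + (2 + 1)²)² = (-21 + 3²)² = (-21 + 9)² = (-12)² = 144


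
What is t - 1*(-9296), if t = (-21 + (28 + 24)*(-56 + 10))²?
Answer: 5831865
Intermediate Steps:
t = 5822569 (t = (-21 + 52*(-46))² = (-21 - 2392)² = (-2413)² = 5822569)
t - 1*(-9296) = 5822569 - 1*(-9296) = 5822569 + 9296 = 5831865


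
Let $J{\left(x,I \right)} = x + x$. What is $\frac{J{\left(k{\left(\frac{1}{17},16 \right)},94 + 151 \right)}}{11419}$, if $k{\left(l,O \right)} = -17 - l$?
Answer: $- \frac{580}{194123} \approx -0.0029878$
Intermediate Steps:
$J{\left(x,I \right)} = 2 x$
$\frac{J{\left(k{\left(\frac{1}{17},16 \right)},94 + 151 \right)}}{11419} = \frac{2 \left(-17 - \frac{1}{17}\right)}{11419} = 2 \left(-17 - \frac{1}{17}\right) \frac{1}{11419} = 2 \left(- \frac{290}{17}\right) \frac{1}{11419} = \left(- \frac{580}{17}\right) \frac{1}{11419} = - \frac{580}{194123}$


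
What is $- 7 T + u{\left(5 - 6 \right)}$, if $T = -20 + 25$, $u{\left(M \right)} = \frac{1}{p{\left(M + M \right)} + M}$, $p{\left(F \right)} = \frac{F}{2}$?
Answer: $- \frac{71}{2} \approx -35.5$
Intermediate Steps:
$p{\left(F \right)} = \frac{F}{2}$ ($p{\left(F \right)} = F \frac{1}{2} = \frac{F}{2}$)
$u{\left(M \right)} = \frac{1}{2 M}$ ($u{\left(M \right)} = \frac{1}{\frac{M + M}{2} + M} = \frac{1}{\frac{2 M}{2} + M} = \frac{1}{M + M} = \frac{1}{2 M}$)
$T = 5$
$- 7 T + u{\left(5 - 6 \right)} = \left(-7\right) 5 + \frac{1}{2 \left(5 - 6\right)} = -35 + \frac{1}{2 \left(5 - 6\right)} = -35 + \frac{1}{2 \left(-1\right)} = -35 + \frac{1}{2} \left(-1\right) = -35 - \frac{1}{2} = - \frac{71}{2}$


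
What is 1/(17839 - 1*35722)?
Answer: -1/17883 ≈ -5.5919e-5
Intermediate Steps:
1/(17839 - 1*35722) = 1/(17839 - 35722) = 1/(-17883) = -1/17883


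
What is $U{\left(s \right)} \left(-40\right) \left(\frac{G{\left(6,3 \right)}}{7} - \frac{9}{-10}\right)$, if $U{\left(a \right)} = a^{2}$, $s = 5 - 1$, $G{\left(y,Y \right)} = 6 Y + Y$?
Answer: $-2496$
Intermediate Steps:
$G{\left(y,Y \right)} = 7 Y$
$s = 4$ ($s = 5 - 1 = 4$)
$U{\left(s \right)} \left(-40\right) \left(\frac{G{\left(6,3 \right)}}{7} - \frac{9}{-10}\right) = 4^{2} \left(-40\right) \left(\frac{7 \cdot 3}{7} - \frac{9}{-10}\right) = 16 \left(-40\right) \left(21 \cdot \frac{1}{7} - - \frac{9}{10}\right) = - 640 \left(3 + \frac{9}{10}\right) = \left(-640\right) \frac{39}{10} = -2496$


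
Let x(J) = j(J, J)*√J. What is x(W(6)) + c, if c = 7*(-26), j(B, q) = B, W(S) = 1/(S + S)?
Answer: -182 + √3/72 ≈ -181.98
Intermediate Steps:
W(S) = 1/(2*S)
x(J) = J^(3/2) (x(J) = J*√J = J^(3/2))
c = -182
x(W(6)) + c = ((½)/6)^(3/2) - 182 = ((½)*(⅙))^(3/2) - 182 = (1/12)^(3/2) - 182 = √3/72 - 182 = -182 + √3/72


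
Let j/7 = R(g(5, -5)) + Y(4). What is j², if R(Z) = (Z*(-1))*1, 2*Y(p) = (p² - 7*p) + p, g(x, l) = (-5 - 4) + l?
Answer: 4900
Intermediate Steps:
g(x, l) = -9 + l
Y(p) = p²/2 - 3*p (Y(p) = ((p² - 7*p) + p)/2 = (p² - 6*p)/2 = p²/2 - 3*p)
R(Z) = -Z (R(Z) = -Z*1 = -Z)
j = 70 (j = 7*(-(-9 - 5) + (½)*4*(-6 + 4)) = 7*(-1*(-14) + (½)*4*(-2)) = 7*(14 - 4) = 7*10 = 70)
j² = 70² = 4900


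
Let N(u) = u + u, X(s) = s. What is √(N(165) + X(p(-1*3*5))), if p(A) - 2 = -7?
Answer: 5*√13 ≈ 18.028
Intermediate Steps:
p(A) = -5 (p(A) = 2 - 7 = -5)
N(u) = 2*u
√(N(165) + X(p(-1*3*5))) = √(2*165 - 5) = √(330 - 5) = √325 = 5*√13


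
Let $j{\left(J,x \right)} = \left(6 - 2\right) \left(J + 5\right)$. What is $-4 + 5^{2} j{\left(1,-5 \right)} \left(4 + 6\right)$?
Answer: $5996$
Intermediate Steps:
$j{\left(J,x \right)} = 20 + 4 J$ ($j{\left(J,x \right)} = 4 \left(5 + J\right) = 20 + 4 J$)
$-4 + 5^{2} j{\left(1,-5 \right)} \left(4 + 6\right) = -4 + 5^{2} \left(20 + 4 \cdot 1\right) \left(4 + 6\right) = -4 + 25 \left(20 + 4\right) 10 = -4 + 25 \cdot 24 \cdot 10 = -4 + 25 \cdot 240 = -4 + 6000 = 5996$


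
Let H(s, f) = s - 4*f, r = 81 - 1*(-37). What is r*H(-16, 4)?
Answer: -3776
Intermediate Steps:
r = 118 (r = 81 + 37 = 118)
r*H(-16, 4) = 118*(-16 - 4*4) = 118*(-16 - 16) = 118*(-32) = -3776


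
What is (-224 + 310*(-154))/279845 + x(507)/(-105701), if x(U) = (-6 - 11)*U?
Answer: -2657858709/29579896345 ≈ -0.089854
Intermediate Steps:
x(U) = -17*U
(-224 + 310*(-154))/279845 + x(507)/(-105701) = (-224 + 310*(-154))/279845 - 17*507/(-105701) = (-224 - 47740)*(1/279845) - 8619*(-1/105701) = -47964*1/279845 + 8619/105701 = -47964/279845 + 8619/105701 = -2657858709/29579896345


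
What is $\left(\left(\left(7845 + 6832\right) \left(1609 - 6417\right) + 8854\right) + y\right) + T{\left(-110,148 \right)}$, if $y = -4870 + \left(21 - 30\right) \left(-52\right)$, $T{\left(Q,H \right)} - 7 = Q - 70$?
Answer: $-70562737$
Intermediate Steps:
$T{\left(Q,H \right)} = -63 + Q$ ($T{\left(Q,H \right)} = 7 + \left(Q - 70\right) = 7 + \left(-70 + Q\right) = -63 + Q$)
$y = -4402$ ($y = -4870 - -468 = -4870 + 468 = -4402$)
$\left(\left(\left(7845 + 6832\right) \left(1609 - 6417\right) + 8854\right) + y\right) + T{\left(-110,148 \right)} = \left(\left(\left(7845 + 6832\right) \left(1609 - 6417\right) + 8854\right) - 4402\right) - 173 = \left(\left(14677 \left(-4808\right) + 8854\right) - 4402\right) - 173 = \left(\left(-70567016 + 8854\right) - 4402\right) - 173 = \left(-70558162 - 4402\right) - 173 = -70562564 - 173 = -70562737$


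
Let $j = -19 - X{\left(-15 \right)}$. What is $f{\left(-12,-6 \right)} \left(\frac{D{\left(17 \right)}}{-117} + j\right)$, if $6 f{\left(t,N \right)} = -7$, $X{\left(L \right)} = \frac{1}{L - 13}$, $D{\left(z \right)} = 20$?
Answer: $\frac{62687}{2808} \approx 22.324$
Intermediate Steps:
$X{\left(L \right)} = \frac{1}{-13 + L}$
$j = - \frac{531}{28}$ ($j = -19 - \frac{1}{-13 - 15} = -19 - \frac{1}{-28} = -19 - - \frac{1}{28} = -19 + \frac{1}{28} = - \frac{531}{28} \approx -18.964$)
$f{\left(t,N \right)} = - \frac{7}{6}$ ($f{\left(t,N \right)} = \frac{1}{6} \left(-7\right) = - \frac{7}{6}$)
$f{\left(-12,-6 \right)} \left(\frac{D{\left(17 \right)}}{-117} + j\right) = - \frac{7 \left(\frac{20}{-117} - \frac{531}{28}\right)}{6} = - \frac{7 \left(20 \left(- \frac{1}{117}\right) - \frac{531}{28}\right)}{6} = - \frac{7 \left(- \frac{20}{117} - \frac{531}{28}\right)}{6} = \left(- \frac{7}{6}\right) \left(- \frac{62687}{3276}\right) = \frac{62687}{2808}$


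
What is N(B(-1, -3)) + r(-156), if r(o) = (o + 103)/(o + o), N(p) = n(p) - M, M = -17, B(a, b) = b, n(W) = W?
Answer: 4421/312 ≈ 14.170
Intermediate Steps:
N(p) = 17 + p (N(p) = p - 1*(-17) = p + 17 = 17 + p)
r(o) = (103 + o)/(2*o) (r(o) = (103 + o)/((2*o)) = (103 + o)*(1/(2*o)) = (103 + o)/(2*o))
N(B(-1, -3)) + r(-156) = (17 - 3) + (½)*(103 - 156)/(-156) = 14 + (½)*(-1/156)*(-53) = 14 + 53/312 = 4421/312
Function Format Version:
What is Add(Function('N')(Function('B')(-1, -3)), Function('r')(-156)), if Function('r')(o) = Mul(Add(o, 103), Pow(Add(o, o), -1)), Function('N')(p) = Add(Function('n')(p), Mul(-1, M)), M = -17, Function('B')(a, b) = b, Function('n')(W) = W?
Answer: Rational(4421, 312) ≈ 14.170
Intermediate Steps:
Function('N')(p) = Add(17, p) (Function('N')(p) = Add(p, Mul(-1, -17)) = Add(p, 17) = Add(17, p))
Function('r')(o) = Mul(Rational(1, 2), Pow(o, -1), Add(103, o)) (Function('r')(o) = Mul(Add(103, o), Pow(Mul(2, o), -1)) = Mul(Add(103, o), Mul(Rational(1, 2), Pow(o, -1))) = Mul(Rational(1, 2), Pow(o, -1), Add(103, o)))
Add(Function('N')(Function('B')(-1, -3)), Function('r')(-156)) = Add(Add(17, -3), Mul(Rational(1, 2), Pow(-156, -1), Add(103, -156))) = Add(14, Mul(Rational(1, 2), Rational(-1, 156), -53)) = Add(14, Rational(53, 312)) = Rational(4421, 312)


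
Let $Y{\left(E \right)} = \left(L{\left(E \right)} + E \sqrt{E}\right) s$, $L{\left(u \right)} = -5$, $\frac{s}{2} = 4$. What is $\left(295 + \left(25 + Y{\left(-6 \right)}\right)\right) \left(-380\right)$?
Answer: $-106400 + 18240 i \sqrt{6} \approx -1.064 \cdot 10^{5} + 44679.0 i$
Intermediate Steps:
$s = 8$ ($s = 2 \cdot 4 = 8$)
$Y{\left(E \right)} = -40 + 8 E^{\frac{3}{2}}$ ($Y{\left(E \right)} = \left(-5 + E \sqrt{E}\right) 8 = \left(-5 + E^{\frac{3}{2}}\right) 8 = -40 + 8 E^{\frac{3}{2}}$)
$\left(295 + \left(25 + Y{\left(-6 \right)}\right)\right) \left(-380\right) = \left(295 + \left(25 - \left(40 - 8 \left(-6\right)^{\frac{3}{2}}\right)\right)\right) \left(-380\right) = \left(295 + \left(25 - \left(40 - 8 \left(- 6 i \sqrt{6}\right)\right)\right)\right) \left(-380\right) = \left(295 + \left(25 - \left(40 + 48 i \sqrt{6}\right)\right)\right) \left(-380\right) = \left(295 - \left(15 + 48 i \sqrt{6}\right)\right) \left(-380\right) = \left(280 - 48 i \sqrt{6}\right) \left(-380\right) = -106400 + 18240 i \sqrt{6}$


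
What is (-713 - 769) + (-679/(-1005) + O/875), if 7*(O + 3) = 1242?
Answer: -1823450054/1231125 ≈ -1481.1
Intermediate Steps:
O = 1221/7 (O = -3 + (⅐)*1242 = -3 + 1242/7 = 1221/7 ≈ 174.43)
(-713 - 769) + (-679/(-1005) + O/875) = (-713 - 769) + (-679/(-1005) + (1221/7)/875) = -1482 + (-679*(-1/1005) + (1221/7)*(1/875)) = -1482 + (679/1005 + 1221/6125) = -1482 + 1077196/1231125 = -1823450054/1231125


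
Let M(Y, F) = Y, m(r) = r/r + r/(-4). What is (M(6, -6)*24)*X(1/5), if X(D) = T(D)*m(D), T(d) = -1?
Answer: -684/5 ≈ -136.80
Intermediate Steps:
m(r) = 1 - r/4 (m(r) = 1 + r*(-¼) = 1 - r/4)
X(D) = -1 + D/4 (X(D) = -(1 - D/4) = -1 + D/4)
(M(6, -6)*24)*X(1/5) = (6*24)*(-1 + (¼)/5) = 144*(-1 + (¼)*(⅕)) = 144*(-1 + 1/20) = 144*(-19/20) = -684/5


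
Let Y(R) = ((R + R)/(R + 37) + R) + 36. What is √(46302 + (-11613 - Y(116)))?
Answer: √89826793/51 ≈ 185.84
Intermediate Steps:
Y(R) = 36 + R + 2*R/(37 + R) (Y(R) = ((2*R)/(37 + R) + R) + 36 = (2*R/(37 + R) + R) + 36 = (R + 2*R/(37 + R)) + 36 = 36 + R + 2*R/(37 + R))
√(46302 + (-11613 - Y(116))) = √(46302 + (-11613 - (1332 + 116² + 75*116)/(37 + 116))) = √(46302 + (-11613 - (1332 + 13456 + 8700)/153)) = √(46302 + (-11613 - 23488/153)) = √(46302 - 1800277/153) = √(5283929/153) = √89826793/51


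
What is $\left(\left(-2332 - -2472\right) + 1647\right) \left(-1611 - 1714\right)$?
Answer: $-5941775$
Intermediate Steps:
$\left(\left(-2332 - -2472\right) + 1647\right) \left(-1611 - 1714\right) = \left(\left(-2332 + 2472\right) + 1647\right) \left(-3325\right) = \left(140 + 1647\right) \left(-3325\right) = 1787 \left(-3325\right) = -5941775$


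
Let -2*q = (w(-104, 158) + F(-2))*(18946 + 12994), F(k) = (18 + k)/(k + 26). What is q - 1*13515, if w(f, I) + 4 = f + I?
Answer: -2467985/3 ≈ -8.2266e+5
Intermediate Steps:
F(k) = (18 + k)/(26 + k)
w(f, I) = -4 + I + f (w(f, I) = -4 + (f + I) = -4 + (I + f) = -4 + I + f)
q = -2427440/3 (q = -((-4 + 158 - 104) + (18 - 2)/(26 - 2))*(18946 + 12994)/2 = -(50 + 16/24)*31940/2 = -(50 + (1/24)*16)*31940/2 = -(50 + 2/3)*31940/2 = -76*31940/3 = -1/2*4854880/3 = -2427440/3 ≈ -8.0915e+5)
q - 1*13515 = -2427440/3 - 1*13515 = -2427440/3 - 13515 = -2467985/3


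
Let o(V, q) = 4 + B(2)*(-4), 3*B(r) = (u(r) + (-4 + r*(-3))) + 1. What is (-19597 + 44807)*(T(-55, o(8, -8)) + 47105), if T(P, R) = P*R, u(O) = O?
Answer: 3507089150/3 ≈ 1.1690e+9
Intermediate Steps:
B(r) = -1 - 2*r/3 (B(r) = ((r + (-4 + r*(-3))) + 1)/3 = ((r + (-4 - 3*r)) + 1)/3 = ((-4 - 2*r) + 1)/3 = (-3 - 2*r)/3 = -1 - 2*r/3)
o(V, q) = 40/3 (o(V, q) = 4 + (-1 - ⅔*2)*(-4) = 4 + (-1 - 4/3)*(-4) = 4 - 7/3*(-4) = 4 + 28/3 = 40/3)
(-19597 + 44807)*(T(-55, o(8, -8)) + 47105) = (-19597 + 44807)*(-55*40/3 + 47105) = 25210*(-2200/3 + 47105) = 25210*(139115/3) = 3507089150/3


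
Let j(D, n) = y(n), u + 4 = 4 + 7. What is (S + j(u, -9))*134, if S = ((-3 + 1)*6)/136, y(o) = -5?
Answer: -11591/17 ≈ -681.82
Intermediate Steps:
u = 7 (u = -4 + (4 + 7) = -4 + 11 = 7)
j(D, n) = -5
S = -3/34 (S = -2*6*(1/136) = -12*1/136 = -3/34 ≈ -0.088235)
(S + j(u, -9))*134 = (-3/34 - 5)*134 = -173/34*134 = -11591/17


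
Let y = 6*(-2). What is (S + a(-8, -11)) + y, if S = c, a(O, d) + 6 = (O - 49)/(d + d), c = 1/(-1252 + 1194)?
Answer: -4921/319 ≈ -15.426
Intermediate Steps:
c = -1/58 (c = 1/(-58) = -1/58 ≈ -0.017241)
a(O, d) = -6 + (-49 + O)/(2*d) (a(O, d) = -6 + (O - 49)/(d + d) = -6 + (-49 + O)/((2*d)) = -6 + (-49 + O)*(1/(2*d)) = -6 + (-49 + O)/(2*d))
y = -12
S = -1/58 ≈ -0.017241
(S + a(-8, -11)) + y = (-1/58 + (½)*(-49 - 8 - 12*(-11))/(-11)) - 12 = (-1/58 + (½)*(-1/11)*(-49 - 8 + 132)) - 12 = (-1/58 + (½)*(-1/11)*75) - 12 = (-1/58 - 75/22) - 12 = -1093/319 - 12 = -4921/319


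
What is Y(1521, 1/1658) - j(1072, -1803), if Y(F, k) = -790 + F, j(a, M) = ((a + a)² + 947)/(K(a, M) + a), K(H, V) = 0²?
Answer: -3814051/1072 ≈ -3557.9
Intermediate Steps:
K(H, V) = 0
j(a, M) = (947 + 4*a²)/a (j(a, M) = ((a + a)² + 947)/(0 + a) = ((2*a)² + 947)/a = (4*a² + 947)/a = (947 + 4*a²)/a)
Y(1521, 1/1658) - j(1072, -1803) = (-790 + 1521) - (4*1072 + 947/1072) = 731 - (4288 + 947*(1/1072)) = 731 - (4288 + 947/1072) = 731 - 1*4597683/1072 = 731 - 4597683/1072 = -3814051/1072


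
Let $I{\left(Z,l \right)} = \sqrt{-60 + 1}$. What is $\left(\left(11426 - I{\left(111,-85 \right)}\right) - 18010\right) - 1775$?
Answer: $-8359 - i \sqrt{59} \approx -8359.0 - 7.6811 i$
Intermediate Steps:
$I{\left(Z,l \right)} = i \sqrt{59}$ ($I{\left(Z,l \right)} = \sqrt{-59} = i \sqrt{59}$)
$\left(\left(11426 - I{\left(111,-85 \right)}\right) - 18010\right) - 1775 = \left(\left(11426 - i \sqrt{59}\right) - 18010\right) - 1775 = \left(-6584 - i \sqrt{59}\right) - 1775 = -8359 - i \sqrt{59}$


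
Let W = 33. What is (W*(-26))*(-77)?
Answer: 66066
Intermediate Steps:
(W*(-26))*(-77) = (33*(-26))*(-77) = -858*(-77) = 66066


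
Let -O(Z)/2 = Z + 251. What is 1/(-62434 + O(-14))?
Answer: -1/62908 ≈ -1.5896e-5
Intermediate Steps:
O(Z) = -502 - 2*Z (O(Z) = -2*(Z + 251) = -2*(251 + Z) = -502 - 2*Z)
1/(-62434 + O(-14)) = 1/(-62434 + (-502 - 2*(-14))) = 1/(-62434 + (-502 + 28)) = 1/(-62434 - 474) = 1/(-62908) = -1/62908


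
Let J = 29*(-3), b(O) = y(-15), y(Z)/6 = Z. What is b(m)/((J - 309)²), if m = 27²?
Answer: -5/8712 ≈ -0.00057392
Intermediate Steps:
y(Z) = 6*Z
m = 729
b(O) = -90 (b(O) = 6*(-15) = -90)
J = -87
b(m)/((J - 309)²) = -90/(-87 - 309)² = -90/((-396)²) = -90/156816 = -90*1/156816 = -5/8712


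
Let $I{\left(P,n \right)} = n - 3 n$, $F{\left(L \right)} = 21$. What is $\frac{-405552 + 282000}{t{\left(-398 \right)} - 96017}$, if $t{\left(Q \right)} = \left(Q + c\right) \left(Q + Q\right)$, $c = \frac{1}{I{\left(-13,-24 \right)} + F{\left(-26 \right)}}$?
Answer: $- \frac{8525088}{15233783} \approx -0.55962$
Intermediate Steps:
$I{\left(P,n \right)} = - 2 n$
$c = \frac{1}{69}$ ($c = \frac{1}{\left(-2\right) \left(-24\right) + 21} = \frac{1}{48 + 21} = \frac{1}{69} \approx 0.014493$)
$t{\left(Q \right)} = 2 Q \left(\frac{1}{69} + Q\right)$ ($t{\left(Q \right)} = \left(Q + \frac{1}{69}\right) \left(Q + Q\right) = \left(\frac{1}{69} + Q\right) 2 Q = 2 Q \left(\frac{1}{69} + Q\right)$)
$\frac{-405552 + 282000}{t{\left(-398 \right)} - 96017} = \frac{-405552 + 282000}{\frac{2}{69} \left(-398\right) \left(1 + 69 \left(-398\right)\right) - 96017} = - \frac{123552}{\frac{2}{69} \left(-398\right) \left(1 - 27462\right) - 96017} = - \frac{123552}{\frac{2}{69} \left(-398\right) \left(-27461\right) - 96017} = - \frac{123552}{\frac{21858956}{69} - 96017} = - \frac{123552}{\frac{15233783}{69}} = \left(-123552\right) \frac{69}{15233783} = - \frac{8525088}{15233783}$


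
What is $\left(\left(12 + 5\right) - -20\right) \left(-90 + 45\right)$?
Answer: $-1665$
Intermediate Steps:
$\left(\left(12 + 5\right) - -20\right) \left(-90 + 45\right) = \left(17 + 20\right) \left(-45\right) = 37 \left(-45\right) = -1665$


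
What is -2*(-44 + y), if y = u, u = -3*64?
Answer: 472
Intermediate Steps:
u = -192
y = -192
-2*(-44 + y) = -2*(-44 - 192) = -2*(-236) = 472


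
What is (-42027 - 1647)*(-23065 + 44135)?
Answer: -920211180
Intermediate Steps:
(-42027 - 1647)*(-23065 + 44135) = -43674*21070 = -920211180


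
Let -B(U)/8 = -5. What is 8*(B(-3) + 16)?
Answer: 448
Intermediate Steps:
B(U) = 40 (B(U) = -8*(-5) = 40)
8*(B(-3) + 16) = 8*(40 + 16) = 8*56 = 448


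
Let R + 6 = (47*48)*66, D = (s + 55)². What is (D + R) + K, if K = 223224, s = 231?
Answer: 453910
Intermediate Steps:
D = 81796 (D = (231 + 55)² = 286² = 81796)
R = 148890 (R = -6 + (47*48)*66 = -6 + 2256*66 = -6 + 148896 = 148890)
(D + R) + K = (81796 + 148890) + 223224 = 230686 + 223224 = 453910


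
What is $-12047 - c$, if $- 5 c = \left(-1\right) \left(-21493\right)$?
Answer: $- \frac{38742}{5} \approx -7748.4$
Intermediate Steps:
$c = - \frac{21493}{5}$ ($c = - \frac{\left(-1\right) \left(-21493\right)}{5} = \left(- \frac{1}{5}\right) 21493 = - \frac{21493}{5} \approx -4298.6$)
$-12047 - c = -12047 - - \frac{21493}{5} = -12047 + \frac{21493}{5} = - \frac{38742}{5}$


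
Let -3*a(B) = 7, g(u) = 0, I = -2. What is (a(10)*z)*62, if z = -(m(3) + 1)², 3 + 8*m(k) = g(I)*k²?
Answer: 5425/96 ≈ 56.510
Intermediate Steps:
a(B) = -7/3 (a(B) = -⅓*7 = -7/3)
m(k) = -3/8 (m(k) = -3/8 + (0*k²)/8 = -3/8 + (⅛)*0 = -3/8 + 0 = -3/8)
z = -25/64 (z = -(-3/8 + 1)² = -(5/8)² = -1*25/64 = -25/64 ≈ -0.39063)
(a(10)*z)*62 = -7/3*(-25/64)*62 = (175/192)*62 = 5425/96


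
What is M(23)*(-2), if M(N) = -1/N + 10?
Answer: -458/23 ≈ -19.913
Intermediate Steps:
M(N) = 10 - 1/N
M(23)*(-2) = (10 - 1/23)*(-2) = (229/23)*(-2) = -458/23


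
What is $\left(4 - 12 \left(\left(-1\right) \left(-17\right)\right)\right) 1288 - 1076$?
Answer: $-258676$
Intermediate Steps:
$\left(4 - 12 \left(\left(-1\right) \left(-17\right)\right)\right) 1288 - 1076 = \left(4 - 204\right) 1288 - 1076 = \left(-200\right) 1288 - 1076 = -257600 - 1076 = -258676$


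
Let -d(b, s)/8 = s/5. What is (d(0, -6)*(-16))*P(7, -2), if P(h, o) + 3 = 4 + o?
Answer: 768/5 ≈ 153.60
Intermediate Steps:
P(h, o) = 1 + o (P(h, o) = -3 + (4 + o) = 1 + o)
d(b, s) = -8*s/5
(d(0, -6)*(-16))*P(7, -2) = (-8/5*(-6)*(-16))*(1 - 2) = ((48/5)*(-16))*(-1) = -768/5*(-1) = 768/5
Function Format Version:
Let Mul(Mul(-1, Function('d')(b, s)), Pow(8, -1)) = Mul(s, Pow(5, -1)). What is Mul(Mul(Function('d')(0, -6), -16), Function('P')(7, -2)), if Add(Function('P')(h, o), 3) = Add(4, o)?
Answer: Rational(768, 5) ≈ 153.60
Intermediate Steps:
Function('P')(h, o) = Add(1, o) (Function('P')(h, o) = Add(-3, Add(4, o)) = Add(1, o))
Function('d')(b, s) = Mul(Rational(-8, 5), s) (Function('d')(b, s) = Mul(-8, Mul(s, Pow(5, -1))) = Mul(-8, Mul(s, Rational(1, 5))) = Mul(-8, Mul(Rational(1, 5), s)) = Mul(Rational(-8, 5), s))
Mul(Mul(Function('d')(0, -6), -16), Function('P')(7, -2)) = Mul(Mul(Mul(Rational(-8, 5), -6), -16), Add(1, -2)) = Mul(Mul(Rational(48, 5), -16), -1) = Mul(Rational(-768, 5), -1) = Rational(768, 5)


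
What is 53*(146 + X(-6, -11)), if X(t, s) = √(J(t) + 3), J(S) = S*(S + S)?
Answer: 7738 + 265*√3 ≈ 8197.0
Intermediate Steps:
J(S) = 2*S² (J(S) = S*(2*S) = 2*S²)
X(t, s) = √(3 + 2*t²) (X(t, s) = √(2*t² + 3) = √(3 + 2*t²))
53*(146 + X(-6, -11)) = 53*(146 + √(3 + 2*(-6)²)) = 53*(146 + √(3 + 2*36)) = 53*(146 + √(3 + 72)) = 53*(146 + √75) = 53*(146 + 5*√3) = 7738 + 265*√3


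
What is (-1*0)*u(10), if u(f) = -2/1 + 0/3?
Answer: 0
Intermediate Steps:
u(f) = -2 (u(f) = -2*1 + 0*(⅓) = -2 + 0 = -2)
(-1*0)*u(10) = -1*0*(-2) = 0*(-2) = 0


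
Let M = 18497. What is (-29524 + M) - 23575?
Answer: -34602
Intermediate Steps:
(-29524 + M) - 23575 = (-29524 + 18497) - 23575 = -11027 - 23575 = -34602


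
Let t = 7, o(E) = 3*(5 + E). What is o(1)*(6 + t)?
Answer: 234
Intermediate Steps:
o(E) = 15 + 3*E
o(1)*(6 + t) = (15 + 3*1)*(6 + 7) = (15 + 3)*13 = 18*13 = 234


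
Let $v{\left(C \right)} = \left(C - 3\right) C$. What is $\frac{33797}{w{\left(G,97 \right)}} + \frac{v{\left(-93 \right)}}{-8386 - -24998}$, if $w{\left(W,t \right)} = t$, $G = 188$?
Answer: $\frac{140575445}{402841} \approx 348.96$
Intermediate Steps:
$v{\left(C \right)} = C \left(-3 + C\right)$ ($v{\left(C \right)} = \left(-3 + C\right) C = C \left(-3 + C\right)$)
$\frac{33797}{w{\left(G,97 \right)}} + \frac{v{\left(-93 \right)}}{-8386 - -24998} = \frac{33797}{97} + \frac{\left(-93\right) \left(-3 - 93\right)}{-8386 - -24998} = 33797 \cdot \frac{1}{97} + \frac{\left(-93\right) \left(-96\right)}{-8386 + 24998} = \frac{33797}{97} + \frac{8928}{16612} = \frac{33797}{97} + 8928 \cdot \frac{1}{16612} = \frac{33797}{97} + \frac{2232}{4153} = \frac{140575445}{402841}$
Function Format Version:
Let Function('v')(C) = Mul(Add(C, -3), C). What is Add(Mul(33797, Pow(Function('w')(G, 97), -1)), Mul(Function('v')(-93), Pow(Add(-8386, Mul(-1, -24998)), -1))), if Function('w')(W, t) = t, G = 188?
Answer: Rational(140575445, 402841) ≈ 348.96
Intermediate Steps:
Function('v')(C) = Mul(C, Add(-3, C)) (Function('v')(C) = Mul(Add(-3, C), C) = Mul(C, Add(-3, C)))
Add(Mul(33797, Pow(Function('w')(G, 97), -1)), Mul(Function('v')(-93), Pow(Add(-8386, Mul(-1, -24998)), -1))) = Add(Mul(33797, Pow(97, -1)), Mul(Mul(-93, Add(-3, -93)), Pow(Add(-8386, Mul(-1, -24998)), -1))) = Add(Mul(33797, Rational(1, 97)), Mul(Mul(-93, -96), Pow(Add(-8386, 24998), -1))) = Add(Rational(33797, 97), Mul(8928, Pow(16612, -1))) = Add(Rational(33797, 97), Mul(8928, Rational(1, 16612))) = Add(Rational(33797, 97), Rational(2232, 4153)) = Rational(140575445, 402841)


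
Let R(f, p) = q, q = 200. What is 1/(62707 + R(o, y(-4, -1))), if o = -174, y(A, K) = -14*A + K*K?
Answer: 1/62907 ≈ 1.5896e-5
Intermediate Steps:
y(A, K) = K**2 - 14*A (y(A, K) = -14*A + K**2 = K**2 - 14*A)
R(f, p) = 200
1/(62707 + R(o, y(-4, -1))) = 1/(62707 + 200) = 1/62907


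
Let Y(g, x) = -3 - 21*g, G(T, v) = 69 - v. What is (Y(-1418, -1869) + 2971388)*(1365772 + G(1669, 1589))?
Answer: 4094342625076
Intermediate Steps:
(Y(-1418, -1869) + 2971388)*(1365772 + G(1669, 1589)) = ((-3 - 21*(-1418)) + 2971388)*(1365772 + (69 - 1*1589)) = ((-3 + 29778) + 2971388)*(1365772 + (69 - 1589)) = (29775 + 2971388)*(1365772 - 1520) = 3001163*1364252 = 4094342625076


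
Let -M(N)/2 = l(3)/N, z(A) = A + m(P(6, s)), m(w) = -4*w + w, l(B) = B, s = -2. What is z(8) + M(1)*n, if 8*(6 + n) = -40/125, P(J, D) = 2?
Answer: 956/25 ≈ 38.240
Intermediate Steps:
n = -151/25 (n = -6 + (-40/125)/8 = -6 + (-40*1/125)/8 = -6 + (1/8)*(-8/25) = -6 - 1/25 = -151/25 ≈ -6.0400)
m(w) = -3*w
z(A) = -6 + A (z(A) = A - 3*2 = A - 6 = -6 + A)
M(N) = -6/N
z(8) + M(1)*n = (-6 + 8) - 6/1*(-151/25) = 2 - 6*1*(-151/25) = 2 - 6*(-151/25) = 2 + 906/25 = 956/25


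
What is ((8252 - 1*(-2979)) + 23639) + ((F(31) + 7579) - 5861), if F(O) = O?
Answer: 36619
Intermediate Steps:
((8252 - 1*(-2979)) + 23639) + ((F(31) + 7579) - 5861) = ((8252 - 1*(-2979)) + 23639) + ((31 + 7579) - 5861) = ((8252 + 2979) + 23639) + (7610 - 5861) = (11231 + 23639) + 1749 = 34870 + 1749 = 36619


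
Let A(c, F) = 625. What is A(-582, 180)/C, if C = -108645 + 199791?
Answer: 625/91146 ≈ 0.0068571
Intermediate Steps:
C = 91146
A(-582, 180)/C = 625/91146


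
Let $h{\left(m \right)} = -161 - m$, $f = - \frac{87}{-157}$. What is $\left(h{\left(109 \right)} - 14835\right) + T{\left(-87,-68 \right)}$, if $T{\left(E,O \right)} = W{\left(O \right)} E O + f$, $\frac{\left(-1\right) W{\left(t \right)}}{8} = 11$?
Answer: $- \frac{84106854}{157} \approx -5.3571 \cdot 10^{5}$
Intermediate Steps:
$W{\left(t \right)} = -88$ ($W{\left(t \right)} = \left(-8\right) 11 = -88$)
$f = \frac{87}{157}$ ($f = \left(-87\right) \left(- \frac{1}{157}\right) = \frac{87}{157} \approx 0.55414$)
$T{\left(E,O \right)} = \frac{87}{157} - 88 E O$ ($T{\left(E,O \right)} = - 88 E O + \frac{87}{157} = \frac{87}{157} - 88 E O$)
$\left(h{\left(109 \right)} - 14835\right) + T{\left(-87,-68 \right)} = \left(\left(-161 - 109\right) - 14835\right) + \left(\frac{87}{157} - \left(-7656\right) \left(-68\right)\right) = \left(\left(-161 - 109\right) - 14835\right) + \left(\frac{87}{157} - 520608\right) = \left(-270 - 14835\right) - \frac{81735369}{157} = -15105 - \frac{81735369}{157} = - \frac{84106854}{157}$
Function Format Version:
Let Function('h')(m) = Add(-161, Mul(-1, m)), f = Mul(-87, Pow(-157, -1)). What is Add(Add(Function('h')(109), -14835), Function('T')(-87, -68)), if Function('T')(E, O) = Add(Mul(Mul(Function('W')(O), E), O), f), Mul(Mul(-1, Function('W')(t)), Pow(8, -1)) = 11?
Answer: Rational(-84106854, 157) ≈ -5.3571e+5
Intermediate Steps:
Function('W')(t) = -88 (Function('W')(t) = Mul(-8, 11) = -88)
f = Rational(87, 157) (f = Mul(-87, Rational(-1, 157)) = Rational(87, 157) ≈ 0.55414)
Function('T')(E, O) = Add(Rational(87, 157), Mul(-88, E, O)) (Function('T')(E, O) = Add(Mul(Mul(-88, E), O), Rational(87, 157)) = Add(Mul(-88, E, O), Rational(87, 157)) = Add(Rational(87, 157), Mul(-88, E, O)))
Add(Add(Function('h')(109), -14835), Function('T')(-87, -68)) = Add(Add(Add(-161, Mul(-1, 109)), -14835), Add(Rational(87, 157), Mul(-88, -87, -68))) = Add(Add(Add(-161, -109), -14835), Add(Rational(87, 157), -520608)) = Add(Add(-270, -14835), Rational(-81735369, 157)) = Add(-15105, Rational(-81735369, 157)) = Rational(-84106854, 157)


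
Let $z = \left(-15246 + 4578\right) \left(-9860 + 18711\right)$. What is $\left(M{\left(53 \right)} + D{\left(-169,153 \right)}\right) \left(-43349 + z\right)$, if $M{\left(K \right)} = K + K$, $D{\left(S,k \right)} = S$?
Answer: $5951346471$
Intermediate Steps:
$z = -94422468$ ($z = \left(-10668\right) 8851 = -94422468$)
$M{\left(K \right)} = 2 K$
$\left(M{\left(53 \right)} + D{\left(-169,153 \right)}\right) \left(-43349 + z\right) = \left(2 \cdot 53 - 169\right) \left(-43349 - 94422468\right) = \left(106 - 169\right) \left(-94465817\right) = \left(-63\right) \left(-94465817\right) = 5951346471$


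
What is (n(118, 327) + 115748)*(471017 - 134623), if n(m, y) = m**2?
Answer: 43620882768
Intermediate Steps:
(n(118, 327) + 115748)*(471017 - 134623) = (118**2 + 115748)*(471017 - 134623) = (13924 + 115748)*336394 = 129672*336394 = 43620882768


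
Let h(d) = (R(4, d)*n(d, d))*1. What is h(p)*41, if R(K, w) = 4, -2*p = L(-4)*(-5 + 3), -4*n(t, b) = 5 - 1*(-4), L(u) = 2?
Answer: -369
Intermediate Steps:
n(t, b) = -9/4 (n(t, b) = -(5 - 1*(-4))/4 = -(5 + 4)/4 = -¼*9 = -9/4)
p = 2 (p = -(-5 + 3) = -(-2) = -½*(-4) = 2)
h(d) = -9 (h(d) = (4*(-9/4))*1 = -9*1 = -9)
h(p)*41 = -9*41 = -369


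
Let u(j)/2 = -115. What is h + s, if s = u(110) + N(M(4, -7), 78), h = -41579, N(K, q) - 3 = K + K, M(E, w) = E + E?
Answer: -41790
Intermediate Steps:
M(E, w) = 2*E
N(K, q) = 3 + 2*K (N(K, q) = 3 + (K + K) = 3 + 2*K)
u(j) = -230 (u(j) = 2*(-115) = -230)
s = -211 (s = -230 + (3 + 2*(2*4)) = -230 + (3 + 2*8) = -230 + (3 + 16) = -230 + 19 = -211)
h + s = -41579 - 211 = -41790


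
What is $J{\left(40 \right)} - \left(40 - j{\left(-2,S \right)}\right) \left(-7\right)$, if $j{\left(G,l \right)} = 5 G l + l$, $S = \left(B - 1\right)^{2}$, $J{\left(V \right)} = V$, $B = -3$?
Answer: $1328$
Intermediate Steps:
$S = 16$ ($S = \left(-3 - 1\right)^{2} = \left(-4\right)^{2} = 16$)
$j{\left(G,l \right)} = l + 5 G l$ ($j{\left(G,l \right)} = 5 G l + l = l + 5 G l$)
$J{\left(40 \right)} - \left(40 - j{\left(-2,S \right)}\right) \left(-7\right) = 40 - \left(40 - 16 \left(1 + 5 \left(-2\right)\right)\right) \left(-7\right) = 40 - \left(40 - 16 \left(1 - 10\right)\right) \left(-7\right) = 40 - \left(40 - 16 \left(-9\right)\right) \left(-7\right) = 40 - \left(40 - -144\right) \left(-7\right) = 40 - \left(40 + 144\right) \left(-7\right) = 40 - 184 \left(-7\right) = 40 - -1288 = 40 + 1288 = 1328$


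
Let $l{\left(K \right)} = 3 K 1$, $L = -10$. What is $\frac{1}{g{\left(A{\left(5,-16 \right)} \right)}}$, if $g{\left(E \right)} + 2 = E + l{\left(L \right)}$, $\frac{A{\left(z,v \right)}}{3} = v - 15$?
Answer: $- \frac{1}{125} \approx -0.008$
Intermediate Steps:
$A{\left(z,v \right)} = -45 + 3 v$ ($A{\left(z,v \right)} = 3 \left(v - 15\right) = 3 \left(-15 + v\right) = -45 + 3 v$)
$l{\left(K \right)} = 3 K$
$g{\left(E \right)} = -32 + E$ ($g{\left(E \right)} = -2 + \left(E + 3 \left(-10\right)\right) = -2 + \left(E - 30\right) = -2 + \left(-30 + E\right) = -32 + E$)
$\frac{1}{g{\left(A{\left(5,-16 \right)} \right)}} = \frac{1}{-32 + \left(-45 + 3 \left(-16\right)\right)} = \frac{1}{-32 - 93} = \frac{1}{-125} = - \frac{1}{125}$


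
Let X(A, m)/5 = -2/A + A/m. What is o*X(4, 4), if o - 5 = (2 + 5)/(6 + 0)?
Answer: 185/12 ≈ 15.417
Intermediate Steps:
o = 37/6 (o = 5 + (2 + 5)/(6 + 0) = 5 + 7/6 = 37/6 ≈ 6.1667)
X(A, m) = -10/A + 5*A/m (X(A, m) = 5*(-2/A + A/m) = -10/A + 5*A/m)
o*X(4, 4) = 37*(-10/4 + 5*4/4)/6 = 37*(-10*1/4 + 5*4*(1/4))/6 = 37*(-5/2 + 5)/6 = (37/6)*(5/2) = 185/12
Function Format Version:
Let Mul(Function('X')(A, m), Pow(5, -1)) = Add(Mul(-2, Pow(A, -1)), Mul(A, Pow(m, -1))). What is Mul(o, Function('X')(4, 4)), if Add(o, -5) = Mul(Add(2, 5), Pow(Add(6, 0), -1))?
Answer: Rational(185, 12) ≈ 15.417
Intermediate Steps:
o = Rational(37, 6) (o = Add(5, Mul(Add(2, 5), Pow(Add(6, 0), -1))) = Add(5, Mul(7, Pow(6, -1))) = Add(5, Mul(7, Rational(1, 6))) = Add(5, Rational(7, 6)) = Rational(37, 6) ≈ 6.1667)
Function('X')(A, m) = Add(Mul(-10, Pow(A, -1)), Mul(5, A, Pow(m, -1))) (Function('X')(A, m) = Mul(5, Add(Mul(-2, Pow(A, -1)), Mul(A, Pow(m, -1)))) = Add(Mul(-10, Pow(A, -1)), Mul(5, A, Pow(m, -1))))
Mul(o, Function('X')(4, 4)) = Mul(Rational(37, 6), Add(Mul(-10, Pow(4, -1)), Mul(5, 4, Pow(4, -1)))) = Mul(Rational(37, 6), Add(Mul(-10, Rational(1, 4)), Mul(5, 4, Rational(1, 4)))) = Mul(Rational(37, 6), Add(Rational(-5, 2), 5)) = Mul(Rational(37, 6), Rational(5, 2)) = Rational(185, 12)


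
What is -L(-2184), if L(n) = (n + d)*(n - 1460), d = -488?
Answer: -9736768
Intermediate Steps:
L(n) = (-1460 + n)*(-488 + n) (L(n) = (n - 488)*(n - 1460) = (-488 + n)*(-1460 + n) = (-1460 + n)*(-488 + n))
-L(-2184) = -(712480 + (-2184)² - 1948*(-2184)) = -(712480 + 4769856 + 4254432) = -1*9736768 = -9736768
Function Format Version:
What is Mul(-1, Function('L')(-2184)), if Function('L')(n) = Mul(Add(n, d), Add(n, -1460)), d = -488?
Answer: -9736768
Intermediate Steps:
Function('L')(n) = Mul(Add(-1460, n), Add(-488, n)) (Function('L')(n) = Mul(Add(n, -488), Add(n, -1460)) = Mul(Add(-488, n), Add(-1460, n)) = Mul(Add(-1460, n), Add(-488, n)))
Mul(-1, Function('L')(-2184)) = Mul(-1, Add(712480, Pow(-2184, 2), Mul(-1948, -2184))) = Mul(-1, Add(712480, 4769856, 4254432)) = Mul(-1, 9736768) = -9736768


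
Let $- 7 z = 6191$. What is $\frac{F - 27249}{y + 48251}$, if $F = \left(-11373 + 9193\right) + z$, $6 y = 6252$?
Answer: $- \frac{212194}{345051} \approx -0.61496$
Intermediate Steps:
$y = 1042$ ($y = \frac{1}{6} \cdot 6252 = 1042$)
$z = - \frac{6191}{7}$ ($z = \left(- \frac{1}{7}\right) 6191 = - \frac{6191}{7} \approx -884.43$)
$F = - \frac{21451}{7}$ ($F = \left(-11373 + 9193\right) - \frac{6191}{7} = -2180 - \frac{6191}{7} = - \frac{21451}{7} \approx -3064.4$)
$\frac{F - 27249}{y + 48251} = \frac{- \frac{21451}{7} - 27249}{1042 + 48251} = - \frac{212194}{7 \cdot 49293} = \left(- \frac{212194}{7}\right) \frac{1}{49293} = - \frac{212194}{345051}$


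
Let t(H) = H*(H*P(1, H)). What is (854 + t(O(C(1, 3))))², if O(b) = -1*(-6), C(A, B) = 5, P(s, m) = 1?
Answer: 792100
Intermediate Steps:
O(b) = 6
t(H) = H² (t(H) = H*(H*1) = H*H = H²)
(854 + t(O(C(1, 3))))² = (854 + 6²)² = (854 + 36)² = 890² = 792100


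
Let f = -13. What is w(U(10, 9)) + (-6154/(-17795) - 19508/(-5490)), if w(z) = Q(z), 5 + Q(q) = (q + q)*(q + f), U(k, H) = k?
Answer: -596921543/9769455 ≈ -61.101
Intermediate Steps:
Q(q) = -5 + 2*q*(-13 + q) (Q(q) = -5 + (q + q)*(q - 13) = -5 + (2*q)*(-13 + q) = -5 + 2*q*(-13 + q))
w(z) = -5 - 26*z + 2*z²
w(U(10, 9)) + (-6154/(-17795) - 19508/(-5490)) = (-5 - 26*10 + 2*10²) + (-6154/(-17795) - 19508/(-5490)) = (-5 - 260 + 2*100) + (-6154*(-1/17795) - 19508*(-1/5490)) = (-5 - 260 + 200) + (6154/17795 + 9754/2745) = -65 + 38093032/9769455 = -596921543/9769455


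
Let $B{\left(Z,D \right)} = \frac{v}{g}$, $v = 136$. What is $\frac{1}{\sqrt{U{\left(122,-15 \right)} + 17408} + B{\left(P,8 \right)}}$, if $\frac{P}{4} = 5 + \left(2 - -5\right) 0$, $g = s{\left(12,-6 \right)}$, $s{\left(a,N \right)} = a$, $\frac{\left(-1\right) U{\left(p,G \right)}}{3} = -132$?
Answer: $- \frac{51}{79540} + \frac{9 \sqrt{4451}}{79540} \approx 0.0069077$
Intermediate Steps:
$U{\left(p,G \right)} = 396$ ($U{\left(p,G \right)} = \left(-3\right) \left(-132\right) = 396$)
$g = 12$
$P = 20$ ($P = 4 \left(5 + \left(2 - -5\right) 0\right) = 4 \left(5 + \left(2 + 5\right) 0\right) = 4 \left(5 + 7 \cdot 0\right) = 4 \left(5 + 0\right) = 4 \cdot 5 = 20$)
$B{\left(Z,D \right)} = \frac{34}{3}$ ($B{\left(Z,D \right)} = \frac{136}{12} = 136 \cdot \frac{1}{12} = \frac{34}{3}$)
$\frac{1}{\sqrt{U{\left(122,-15 \right)} + 17408} + B{\left(P,8 \right)}} = \frac{1}{\sqrt{396 + 17408} + \frac{34}{3}} = \frac{1}{\sqrt{17804} + \frac{34}{3}} = \frac{1}{2 \sqrt{4451} + \frac{34}{3}} = \frac{1}{\frac{34}{3} + 2 \sqrt{4451}}$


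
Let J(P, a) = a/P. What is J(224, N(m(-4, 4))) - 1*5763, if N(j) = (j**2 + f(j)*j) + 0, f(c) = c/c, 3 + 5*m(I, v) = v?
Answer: -16136397/2800 ≈ -5763.0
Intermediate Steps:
m(I, v) = -3/5 + v/5
f(c) = 1
N(j) = j + j**2 (N(j) = (j**2 + 1*j) + 0 = (j**2 + j) + 0 = (j + j**2) + 0 = j + j**2)
J(224, N(m(-4, 4))) - 1*5763 = ((-3/5 + (1/5)*4)*(1 + (-3/5 + (1/5)*4)))/224 - 1*5763 = ((-3/5 + 4/5)*(1 + (-3/5 + 4/5)))*(1/224) - 5763 = ((1 + 1/5)/5)*(1/224) - 5763 = ((1/5)*(6/5))*(1/224) - 5763 = (6/25)*(1/224) - 5763 = 3/2800 - 5763 = -16136397/2800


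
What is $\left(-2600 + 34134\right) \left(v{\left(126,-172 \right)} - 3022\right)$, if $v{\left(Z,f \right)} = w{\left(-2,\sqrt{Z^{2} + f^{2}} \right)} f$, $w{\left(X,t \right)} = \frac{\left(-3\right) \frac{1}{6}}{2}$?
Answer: $-93939786$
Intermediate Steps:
$w{\left(X,t \right)} = - \frac{1}{4}$ ($w{\left(X,t \right)} = \left(-3\right) \frac{1}{6} \cdot \frac{1}{2} = \left(- \frac{1}{2}\right) \frac{1}{2} = - \frac{1}{4}$)
$v{\left(Z,f \right)} = - \frac{f}{4}$
$\left(-2600 + 34134\right) \left(v{\left(126,-172 \right)} - 3022\right) = \left(-2600 + 34134\right) \left(\left(- \frac{1}{4}\right) \left(-172\right) - 3022\right) = 31534 \left(43 - 3022\right) = 31534 \left(-2979\right) = -93939786$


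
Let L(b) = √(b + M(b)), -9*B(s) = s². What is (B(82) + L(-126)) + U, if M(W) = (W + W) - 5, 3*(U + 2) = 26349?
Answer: 72305/9 + I*√383 ≈ 8033.9 + 19.57*I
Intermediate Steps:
B(s) = -s²/9
U = 8781 (U = -2 + (⅓)*26349 = -2 + 8783 = 8781)
M(W) = -5 + 2*W (M(W) = 2*W - 5 = -5 + 2*W)
L(b) = √(-5 + 3*b) (L(b) = √(b + (-5 + 2*b)) = √(-5 + 3*b))
(B(82) + L(-126)) + U = (-⅑*82² + √(-5 + 3*(-126))) + 8781 = (-⅑*6724 + √(-5 - 378)) + 8781 = (-6724/9 + √(-383)) + 8781 = (-6724/9 + I*√383) + 8781 = 72305/9 + I*√383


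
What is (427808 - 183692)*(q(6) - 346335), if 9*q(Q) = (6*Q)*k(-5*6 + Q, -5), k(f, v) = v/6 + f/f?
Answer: -84545752116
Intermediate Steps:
k(f, v) = 1 + v/6 (k(f, v) = v*(⅙) + 1 = v/6 + 1 = 1 + v/6)
q(Q) = Q/9 (q(Q) = ((6*Q)*(1 + (⅙)*(-5)))/9 = ((6*Q)*(1 - ⅚))/9 = ((6*Q)*(⅙))/9 = Q/9)
(427808 - 183692)*(q(6) - 346335) = (427808 - 183692)*((⅑)*6 - 346335) = 244116*(⅔ - 346335) = 244116*(-1039003/3) = -84545752116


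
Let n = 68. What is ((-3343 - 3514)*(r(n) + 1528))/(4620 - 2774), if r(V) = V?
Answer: -5471886/923 ≈ -5928.4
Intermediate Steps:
((-3343 - 3514)*(r(n) + 1528))/(4620 - 2774) = ((-3343 - 3514)*(68 + 1528))/(4620 - 2774) = -6857*1596/1846 = -10943772*1/1846 = -5471886/923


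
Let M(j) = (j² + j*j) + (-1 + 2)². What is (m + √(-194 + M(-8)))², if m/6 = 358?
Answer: (2148 + I*√65)² ≈ 4.6138e+6 + 3.464e+4*I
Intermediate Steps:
m = 2148 (m = 6*358 = 2148)
M(j) = 1 + 2*j² (M(j) = (j² + j²) + 1² = 2*j² + 1 = 1 + 2*j²)
(m + √(-194 + M(-8)))² = (2148 + √(-194 + (1 + 2*(-8)²)))² = (2148 + √(-194 + (1 + 2*64)))² = (2148 + √(-194 + (1 + 128)))² = (2148 + √(-194 + 129))² = (2148 + √(-65))² = (2148 + I*√65)²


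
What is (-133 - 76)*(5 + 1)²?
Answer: -7524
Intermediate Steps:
(-133 - 76)*(5 + 1)² = -209*6² = -209*36 = -7524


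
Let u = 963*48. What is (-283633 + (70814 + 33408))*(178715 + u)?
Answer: -40356530929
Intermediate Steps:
u = 46224
(-283633 + (70814 + 33408))*(178715 + u) = (-283633 + (70814 + 33408))*(178715 + 46224) = (-283633 + 104222)*224939 = -179411*224939 = -40356530929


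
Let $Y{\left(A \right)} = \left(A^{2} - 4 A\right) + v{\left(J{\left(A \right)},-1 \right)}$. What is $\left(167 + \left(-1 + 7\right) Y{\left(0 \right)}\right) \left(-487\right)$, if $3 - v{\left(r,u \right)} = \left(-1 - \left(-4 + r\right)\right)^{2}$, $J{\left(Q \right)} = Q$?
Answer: $-63797$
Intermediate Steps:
$v{\left(r,u \right)} = 3 - \left(3 - r\right)^{2}$ ($v{\left(r,u \right)} = 3 - \left(-1 - \left(-4 + r\right)\right)^{2} = 3 - \left(3 - r\right)^{2}$)
$Y{\left(A \right)} = 3 + A^{2} - \left(-3 + A\right)^{2} - 4 A$ ($Y{\left(A \right)} = \left(A^{2} - 4 A\right) - \left(-3 + \left(-3 + A\right)^{2}\right) = 3 + A^{2} - \left(-3 + A\right)^{2} - 4 A$)
$\left(167 + \left(-1 + 7\right) Y{\left(0 \right)}\right) \left(-487\right) = \left(167 + \left(-1 + 7\right) \left(-6 + 2 \cdot 0\right)\right) \left(-487\right) = \left(167 + 6 \left(-6 + 0\right)\right) \left(-487\right) = \left(167 + 6 \left(-6\right)\right) \left(-487\right) = \left(167 - 36\right) \left(-487\right) = 131 \left(-487\right) = -63797$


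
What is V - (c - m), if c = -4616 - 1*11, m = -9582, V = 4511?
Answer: -444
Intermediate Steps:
c = -4627 (c = -4616 - 11 = -4627)
V - (c - m) = 4511 - (-4627 - 1*(-9582)) = 4511 - (-4627 + 9582) = 4511 - 1*4955 = 4511 - 4955 = -444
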